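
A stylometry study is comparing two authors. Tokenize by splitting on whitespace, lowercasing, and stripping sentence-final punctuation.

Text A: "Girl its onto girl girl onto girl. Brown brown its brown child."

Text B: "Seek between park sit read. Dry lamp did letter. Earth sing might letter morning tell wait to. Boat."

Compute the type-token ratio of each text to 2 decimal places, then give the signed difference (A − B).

TTR(A) = 5/12 = 0.42
TTR(B) = 17/18 = 0.94
Difference = 0.42 − 0.94 = -0.52

-0.52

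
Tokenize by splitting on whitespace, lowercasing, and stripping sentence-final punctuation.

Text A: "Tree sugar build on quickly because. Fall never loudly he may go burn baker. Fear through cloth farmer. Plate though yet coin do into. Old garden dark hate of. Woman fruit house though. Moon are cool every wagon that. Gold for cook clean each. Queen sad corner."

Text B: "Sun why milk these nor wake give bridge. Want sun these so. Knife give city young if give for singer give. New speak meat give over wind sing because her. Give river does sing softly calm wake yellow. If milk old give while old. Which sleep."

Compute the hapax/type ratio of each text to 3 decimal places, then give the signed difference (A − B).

A: hapax=45, V=46, ratio=0.978
B: hapax=25, V=33, ratio=0.758
Difference = 0.978 − 0.758 = 0.220

0.220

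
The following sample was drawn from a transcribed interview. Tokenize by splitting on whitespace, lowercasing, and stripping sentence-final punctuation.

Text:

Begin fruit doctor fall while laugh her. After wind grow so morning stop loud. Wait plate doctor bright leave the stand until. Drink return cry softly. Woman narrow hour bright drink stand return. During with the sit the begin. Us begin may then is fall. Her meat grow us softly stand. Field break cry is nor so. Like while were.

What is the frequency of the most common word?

3

Frequencies: begin:3, the:3, stand:3, doctor:2, fall:2, while:2, her:2, grow:2, so:2, bright:2, drink:2, return:2, cry:2, softly:2, us:2, is:2, fruit:1, laugh:1, after:1, wind:1, … (21 more, each freq 1)
Most common: 'begin' with frequency 3.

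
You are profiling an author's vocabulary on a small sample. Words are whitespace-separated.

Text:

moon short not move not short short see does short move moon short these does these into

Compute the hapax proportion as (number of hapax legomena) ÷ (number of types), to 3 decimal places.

0.250

Frequencies: short:5, moon:2, not:2, move:2, does:2, these:2, see:1, into:1
Hapax count = 2; type count = 8.
Ratio = 2 / 8 = 0.250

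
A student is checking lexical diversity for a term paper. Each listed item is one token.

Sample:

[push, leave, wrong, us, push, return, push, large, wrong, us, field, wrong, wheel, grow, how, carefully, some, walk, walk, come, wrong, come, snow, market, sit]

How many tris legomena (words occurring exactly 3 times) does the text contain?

Frequencies: wrong:4, push:3, us:2, walk:2, come:2, leave:1, return:1, large:1, field:1, wheel:1, grow:1, how:1, carefully:1, some:1, snow:1, market:1, sit:1
Words with frequency 3: push

1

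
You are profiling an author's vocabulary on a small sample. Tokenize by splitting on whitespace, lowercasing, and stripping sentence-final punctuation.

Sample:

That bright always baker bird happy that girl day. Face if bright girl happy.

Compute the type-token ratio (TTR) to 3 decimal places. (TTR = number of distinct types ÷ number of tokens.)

N = 14 tokens, V = 10 types.
TTR = V / N = 10 / 14 = 0.714

0.714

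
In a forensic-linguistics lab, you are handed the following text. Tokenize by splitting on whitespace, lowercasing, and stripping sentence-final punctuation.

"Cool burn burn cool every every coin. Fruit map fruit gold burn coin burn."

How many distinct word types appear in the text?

7

Distinct types: {burn, coin, cool, every, fruit, gold, map}
V = 7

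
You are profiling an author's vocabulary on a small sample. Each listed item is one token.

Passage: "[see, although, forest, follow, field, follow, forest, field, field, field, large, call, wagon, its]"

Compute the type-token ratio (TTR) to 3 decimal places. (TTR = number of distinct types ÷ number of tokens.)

N = 14 tokens, V = 9 types.
TTR = V / N = 9 / 14 = 0.643

0.643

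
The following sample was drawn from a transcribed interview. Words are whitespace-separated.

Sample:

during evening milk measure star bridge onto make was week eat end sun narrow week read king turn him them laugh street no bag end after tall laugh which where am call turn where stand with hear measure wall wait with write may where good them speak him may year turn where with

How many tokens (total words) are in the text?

53

Tokens: during, evening, milk, measure, star, bridge, onto, make, was, week, eat, end, sun, narrow, week, read, king, turn, him, them, laugh, street, no, bag, end, after, tall, laugh, which, where, am, call, turn, where, stand, with, hear, measure, wall, wait, with, write, may, where, good, them, speak, him, may, year, turn, where, with
N = 53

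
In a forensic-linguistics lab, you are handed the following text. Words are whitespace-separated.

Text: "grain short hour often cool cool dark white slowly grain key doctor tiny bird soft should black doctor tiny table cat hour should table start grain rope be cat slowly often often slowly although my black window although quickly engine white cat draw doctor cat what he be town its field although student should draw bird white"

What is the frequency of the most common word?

4

Frequencies: cat:4, grain:3, often:3, white:3, slowly:3, doctor:3, should:3, although:3, hour:2, cool:2, tiny:2, bird:2, black:2, table:2, be:2, draw:2, short:1, dark:1, key:1, soft:1, … (12 more, each freq 1)
Most common: 'cat' with frequency 4.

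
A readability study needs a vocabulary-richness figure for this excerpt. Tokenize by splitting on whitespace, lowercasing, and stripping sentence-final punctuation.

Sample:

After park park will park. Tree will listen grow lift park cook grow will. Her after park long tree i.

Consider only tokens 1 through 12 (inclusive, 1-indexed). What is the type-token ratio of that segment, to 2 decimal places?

0.67

Segment tokens 1–12: after, park, park, will, park, tree, will, listen, grow, lift, park, cook
Segment N = 12, segment V = 8.
TTR = 8 / 12 = 0.67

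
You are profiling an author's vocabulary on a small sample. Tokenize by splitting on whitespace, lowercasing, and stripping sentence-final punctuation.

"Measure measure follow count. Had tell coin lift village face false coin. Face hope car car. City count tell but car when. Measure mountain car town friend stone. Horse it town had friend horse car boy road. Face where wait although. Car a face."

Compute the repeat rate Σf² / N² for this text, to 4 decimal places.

Frequencies: car:6, face:4, measure:3, count:2, had:2, tell:2, coin:2, town:2, friend:2, horse:2, follow:1, lift:1, village:1, false:1, hope:1, city:1, but:1, when:1, mountain:1, stone:1, … (7 more, each freq 1)
Σf² = 106; N² = 1936
Repeat rate = 106 / 1936 = 0.0548

0.0548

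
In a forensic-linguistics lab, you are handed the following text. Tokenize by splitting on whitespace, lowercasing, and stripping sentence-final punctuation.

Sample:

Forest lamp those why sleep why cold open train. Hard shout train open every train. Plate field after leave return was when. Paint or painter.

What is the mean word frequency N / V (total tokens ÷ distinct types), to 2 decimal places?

1.19

N = 25 tokens, V = 21 types.
Mean frequency = N / V = 25 / 21 = 1.19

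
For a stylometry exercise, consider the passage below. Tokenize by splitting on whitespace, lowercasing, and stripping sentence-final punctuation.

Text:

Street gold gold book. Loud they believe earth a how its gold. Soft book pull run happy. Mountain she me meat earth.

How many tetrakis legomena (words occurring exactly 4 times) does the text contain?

Frequencies: gold:3, book:2, earth:2, street:1, loud:1, they:1, believe:1, a:1, how:1, its:1, soft:1, pull:1, run:1, happy:1, mountain:1, she:1, me:1, meat:1
Words with frequency 4: (none)

0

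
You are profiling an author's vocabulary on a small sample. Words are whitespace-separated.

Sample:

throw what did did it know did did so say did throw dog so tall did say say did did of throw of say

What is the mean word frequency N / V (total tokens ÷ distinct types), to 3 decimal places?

N = 24 tokens, V = 10 types.
Mean frequency = N / V = 24 / 10 = 2.400

2.400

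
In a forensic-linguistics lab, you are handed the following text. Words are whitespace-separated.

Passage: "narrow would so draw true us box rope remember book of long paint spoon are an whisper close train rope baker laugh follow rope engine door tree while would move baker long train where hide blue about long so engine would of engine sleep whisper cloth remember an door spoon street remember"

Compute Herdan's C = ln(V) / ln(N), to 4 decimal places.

N = 52, V = 34.
ln(V) = 3.526361, ln(N) = 3.951244
C = 3.526361 / 3.951244 = 0.8925

0.8925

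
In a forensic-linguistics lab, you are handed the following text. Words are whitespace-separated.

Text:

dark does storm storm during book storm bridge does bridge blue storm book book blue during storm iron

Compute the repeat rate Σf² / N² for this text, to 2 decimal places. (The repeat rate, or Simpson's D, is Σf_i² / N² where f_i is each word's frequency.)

0.16

Frequencies: storm:5, book:3, does:2, during:2, bridge:2, blue:2, dark:1, iron:1
Σf² = 52; N² = 324
Repeat rate = 52 / 324 = 0.16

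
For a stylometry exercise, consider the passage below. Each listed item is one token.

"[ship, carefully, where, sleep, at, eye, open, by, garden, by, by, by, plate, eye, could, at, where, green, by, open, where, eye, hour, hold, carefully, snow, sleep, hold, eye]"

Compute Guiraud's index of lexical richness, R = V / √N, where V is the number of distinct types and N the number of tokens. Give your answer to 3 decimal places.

2.785

N = 29, V = 15.
√N = 5.385165
R = 15 / 5.385165 = 2.785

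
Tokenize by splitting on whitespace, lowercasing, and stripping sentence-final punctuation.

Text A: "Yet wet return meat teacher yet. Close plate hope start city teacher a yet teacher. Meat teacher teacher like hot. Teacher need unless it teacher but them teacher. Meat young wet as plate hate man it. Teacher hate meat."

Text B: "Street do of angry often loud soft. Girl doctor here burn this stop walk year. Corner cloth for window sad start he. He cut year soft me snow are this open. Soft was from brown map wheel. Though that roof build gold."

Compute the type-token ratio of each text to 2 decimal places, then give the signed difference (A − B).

TTR(A) = 22/39 = 0.56
TTR(B) = 37/42 = 0.88
Difference = 0.56 − 0.88 = -0.32

-0.32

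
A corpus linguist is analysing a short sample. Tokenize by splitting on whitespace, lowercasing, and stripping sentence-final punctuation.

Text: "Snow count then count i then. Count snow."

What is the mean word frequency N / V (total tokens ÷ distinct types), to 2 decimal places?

N = 8 tokens, V = 4 types.
Mean frequency = N / V = 8 / 4 = 2.00

2.00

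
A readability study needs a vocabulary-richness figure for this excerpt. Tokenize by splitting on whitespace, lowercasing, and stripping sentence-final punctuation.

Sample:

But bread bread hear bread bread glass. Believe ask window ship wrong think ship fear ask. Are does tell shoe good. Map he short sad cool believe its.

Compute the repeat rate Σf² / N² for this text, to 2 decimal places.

0.06

Frequencies: bread:4, believe:2, ask:2, ship:2, but:1, hear:1, glass:1, window:1, wrong:1, think:1, fear:1, are:1, does:1, tell:1, shoe:1, good:1, map:1, he:1, short:1, sad:1, … (2 more, each freq 1)
Σf² = 46; N² = 784
Repeat rate = 46 / 784 = 0.06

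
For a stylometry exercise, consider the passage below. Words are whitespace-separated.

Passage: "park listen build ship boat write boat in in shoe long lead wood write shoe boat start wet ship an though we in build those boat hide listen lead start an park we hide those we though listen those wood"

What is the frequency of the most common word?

Frequencies: boat:4, listen:3, in:3, we:3, those:3, park:2, build:2, ship:2, write:2, shoe:2, lead:2, wood:2, start:2, an:2, though:2, hide:2, long:1, wet:1
Most common: 'boat' with frequency 4.

4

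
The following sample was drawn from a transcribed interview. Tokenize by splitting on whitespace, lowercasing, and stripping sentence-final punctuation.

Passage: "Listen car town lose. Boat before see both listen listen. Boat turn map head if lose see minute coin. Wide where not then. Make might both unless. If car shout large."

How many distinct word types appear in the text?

23

Distinct types: {before, boat, both, car, coin, head, if, large, listen, lose, make, map, might, minute, not, see, shout, then, town, turn, unless, where, wide}
V = 23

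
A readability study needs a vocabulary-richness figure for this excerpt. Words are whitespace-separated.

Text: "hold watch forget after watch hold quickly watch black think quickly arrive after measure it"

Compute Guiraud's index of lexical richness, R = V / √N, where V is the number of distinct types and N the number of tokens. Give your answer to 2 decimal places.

N = 15, V = 10.
√N = 3.872983
R = 10 / 3.872983 = 2.58

2.58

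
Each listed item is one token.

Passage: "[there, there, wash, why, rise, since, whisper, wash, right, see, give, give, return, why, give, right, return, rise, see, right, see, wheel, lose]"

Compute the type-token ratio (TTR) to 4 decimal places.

0.5217

N = 23 tokens, V = 12 types.
TTR = V / N = 12 / 23 = 0.5217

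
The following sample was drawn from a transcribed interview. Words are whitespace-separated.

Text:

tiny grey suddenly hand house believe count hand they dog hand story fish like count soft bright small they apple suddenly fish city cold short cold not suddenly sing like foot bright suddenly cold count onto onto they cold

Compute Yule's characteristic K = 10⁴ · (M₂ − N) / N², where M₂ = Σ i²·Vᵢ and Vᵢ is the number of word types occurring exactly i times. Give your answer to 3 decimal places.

328.731

Frequencies: suddenly:4, cold:4, hand:3, count:3, they:3, fish:2, like:2, bright:2, onto:2, tiny:1, grey:1, house:1, believe:1, dog:1, story:1, soft:1, small:1, apple:1, city:1, short:1, … (3 more, each freq 1)
N = 39. Frequency spectrum: V_1=14, V_2=4, V_3=3, V_4=2
M₂ = 1²·14 + 2²·4 + 3²·3 + 4²·2 = 89
K = 10000 × (89 − 39) / 39² = 328.731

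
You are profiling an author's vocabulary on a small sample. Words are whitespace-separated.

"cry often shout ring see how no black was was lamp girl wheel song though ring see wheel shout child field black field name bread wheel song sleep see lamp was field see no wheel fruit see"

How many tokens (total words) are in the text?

Tokens: cry, often, shout, ring, see, how, no, black, was, was, lamp, girl, wheel, song, though, ring, see, wheel, shout, child, field, black, field, name, bread, wheel, song, sleep, see, lamp, was, field, see, no, wheel, fruit, see
N = 37

37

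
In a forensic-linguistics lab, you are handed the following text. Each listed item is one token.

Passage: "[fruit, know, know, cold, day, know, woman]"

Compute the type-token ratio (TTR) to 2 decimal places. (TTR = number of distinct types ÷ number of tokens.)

N = 7 tokens, V = 5 types.
TTR = V / N = 5 / 7 = 0.71

0.71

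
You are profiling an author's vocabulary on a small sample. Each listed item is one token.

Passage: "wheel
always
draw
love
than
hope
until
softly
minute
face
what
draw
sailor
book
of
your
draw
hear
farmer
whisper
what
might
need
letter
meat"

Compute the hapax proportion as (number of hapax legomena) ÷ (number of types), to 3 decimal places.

Frequencies: draw:3, what:2, wheel:1, always:1, love:1, than:1, hope:1, until:1, softly:1, minute:1, face:1, sailor:1, book:1, of:1, your:1, hear:1, farmer:1, whisper:1, might:1, need:1, … (2 more, each freq 1)
Hapax count = 20; type count = 22.
Ratio = 20 / 22 = 0.909

0.909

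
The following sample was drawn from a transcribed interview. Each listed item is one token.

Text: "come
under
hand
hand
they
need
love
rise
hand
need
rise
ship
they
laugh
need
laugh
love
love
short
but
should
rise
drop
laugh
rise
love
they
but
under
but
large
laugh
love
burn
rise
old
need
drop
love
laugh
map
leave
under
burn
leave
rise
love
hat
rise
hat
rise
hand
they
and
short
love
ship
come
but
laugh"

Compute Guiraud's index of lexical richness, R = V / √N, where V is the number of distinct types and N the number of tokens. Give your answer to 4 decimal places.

2.5820

N = 60, V = 20.
√N = 7.745967
R = 20 / 7.745967 = 2.5820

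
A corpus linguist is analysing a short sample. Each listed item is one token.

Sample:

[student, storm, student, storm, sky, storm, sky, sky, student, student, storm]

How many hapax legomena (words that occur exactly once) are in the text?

0

Frequencies: student:4, storm:4, sky:3
Hapax (freq=1): (none)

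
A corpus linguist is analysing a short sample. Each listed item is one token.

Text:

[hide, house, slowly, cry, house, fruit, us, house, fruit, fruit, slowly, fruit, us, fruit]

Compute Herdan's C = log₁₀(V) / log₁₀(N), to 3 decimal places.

0.679

N = 14, V = 6.
log₁₀(V) = 0.778151, log₁₀(N) = 1.146128
C = 0.778151 / 1.146128 = 0.679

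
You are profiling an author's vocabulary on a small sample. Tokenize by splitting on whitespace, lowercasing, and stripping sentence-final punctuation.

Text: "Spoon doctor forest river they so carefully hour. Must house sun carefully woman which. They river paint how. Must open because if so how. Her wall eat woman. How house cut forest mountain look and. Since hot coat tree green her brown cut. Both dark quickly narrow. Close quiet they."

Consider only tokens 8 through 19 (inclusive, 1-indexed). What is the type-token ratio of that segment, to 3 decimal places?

Segment tokens 8–19: hour, must, house, sun, carefully, woman, which, they, river, paint, how, must
Segment N = 12, segment V = 11.
TTR = 11 / 12 = 0.917

0.917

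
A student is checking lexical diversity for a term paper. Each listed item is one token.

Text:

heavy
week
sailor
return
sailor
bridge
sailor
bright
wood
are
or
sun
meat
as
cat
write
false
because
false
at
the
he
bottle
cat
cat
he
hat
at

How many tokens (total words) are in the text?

28

Tokens: heavy, week, sailor, return, sailor, bridge, sailor, bright, wood, are, or, sun, meat, as, cat, write, false, because, false, at, the, he, bottle, cat, cat, he, hat, at
N = 28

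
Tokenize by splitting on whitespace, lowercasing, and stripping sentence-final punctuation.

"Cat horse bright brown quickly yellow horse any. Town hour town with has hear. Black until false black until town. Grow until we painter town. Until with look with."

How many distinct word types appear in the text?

Distinct types: {any, black, bright, brown, cat, false, grow, has, hear, horse, hour, look, painter, quickly, town, until, we, with, yellow}
V = 19

19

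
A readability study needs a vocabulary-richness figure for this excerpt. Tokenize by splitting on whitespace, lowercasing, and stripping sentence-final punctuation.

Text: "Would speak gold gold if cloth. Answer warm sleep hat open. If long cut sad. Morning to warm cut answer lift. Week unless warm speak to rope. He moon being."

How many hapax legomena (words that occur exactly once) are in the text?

15

Frequencies: warm:3, speak:2, gold:2, if:2, answer:2, cut:2, to:2, would:1, cloth:1, sleep:1, hat:1, open:1, long:1, sad:1, morning:1, lift:1, week:1, unless:1, rope:1, he:1, … (2 more, each freq 1)
Hapax (freq=1): being, cloth, hat, he, lift, long, moon, morning, open, rope, sad, sleep, unless, week, would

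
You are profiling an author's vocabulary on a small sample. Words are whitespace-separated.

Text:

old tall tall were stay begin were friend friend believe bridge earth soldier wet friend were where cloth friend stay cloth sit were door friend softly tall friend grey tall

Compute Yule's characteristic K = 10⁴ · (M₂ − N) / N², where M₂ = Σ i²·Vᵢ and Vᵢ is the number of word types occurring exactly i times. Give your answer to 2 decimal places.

644.44

Frequencies: friend:6, tall:4, were:4, stay:2, cloth:2, old:1, begin:1, believe:1, bridge:1, earth:1, soldier:1, wet:1, where:1, sit:1, door:1, softly:1, grey:1
N = 30. Frequency spectrum: V_1=12, V_2=2, V_4=2, V_6=1
M₂ = 1²·12 + 2²·2 + 4²·2 + 6²·1 = 88
K = 10000 × (88 − 30) / 30² = 644.44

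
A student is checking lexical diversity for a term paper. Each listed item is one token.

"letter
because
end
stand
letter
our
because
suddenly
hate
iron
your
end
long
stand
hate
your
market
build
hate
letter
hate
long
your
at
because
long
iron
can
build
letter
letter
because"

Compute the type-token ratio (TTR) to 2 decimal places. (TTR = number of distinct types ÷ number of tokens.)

0.44

N = 32 tokens, V = 14 types.
TTR = V / N = 14 / 32 = 0.44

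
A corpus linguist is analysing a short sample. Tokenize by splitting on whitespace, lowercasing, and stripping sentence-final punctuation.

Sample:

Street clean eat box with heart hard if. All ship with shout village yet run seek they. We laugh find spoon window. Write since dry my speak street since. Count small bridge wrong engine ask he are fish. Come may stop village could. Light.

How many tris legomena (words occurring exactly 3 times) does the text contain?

0

Frequencies: street:2, with:2, village:2, since:2, clean:1, eat:1, box:1, heart:1, hard:1, if:1, all:1, ship:1, shout:1, yet:1, run:1, seek:1, they:1, we:1, laugh:1, find:1, … (20 more, each freq 1)
Words with frequency 3: (none)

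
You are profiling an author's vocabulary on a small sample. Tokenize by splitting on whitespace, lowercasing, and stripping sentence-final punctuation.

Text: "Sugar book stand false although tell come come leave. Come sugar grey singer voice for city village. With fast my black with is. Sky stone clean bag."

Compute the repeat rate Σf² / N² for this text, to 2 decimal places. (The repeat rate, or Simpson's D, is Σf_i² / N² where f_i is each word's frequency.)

0.05

Frequencies: come:3, sugar:2, with:2, book:1, stand:1, false:1, although:1, tell:1, leave:1, grey:1, singer:1, voice:1, for:1, city:1, village:1, fast:1, my:1, black:1, is:1, sky:1, … (3 more, each freq 1)
Σf² = 37; N² = 729
Repeat rate = 37 / 729 = 0.05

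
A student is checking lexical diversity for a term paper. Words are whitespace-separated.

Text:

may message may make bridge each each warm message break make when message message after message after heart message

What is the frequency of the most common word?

Frequencies: message:6, may:2, make:2, each:2, after:2, bridge:1, warm:1, break:1, when:1, heart:1
Most common: 'message' with frequency 6.

6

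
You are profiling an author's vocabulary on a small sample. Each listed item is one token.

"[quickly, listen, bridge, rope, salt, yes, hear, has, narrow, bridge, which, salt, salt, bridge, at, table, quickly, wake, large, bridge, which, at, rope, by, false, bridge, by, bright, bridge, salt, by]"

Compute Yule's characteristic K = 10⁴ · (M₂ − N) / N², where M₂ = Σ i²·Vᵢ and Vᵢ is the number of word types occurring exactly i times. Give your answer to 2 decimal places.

582.73

Frequencies: bridge:6, salt:4, by:3, quickly:2, rope:2, which:2, at:2, listen:1, yes:1, hear:1, has:1, narrow:1, table:1, wake:1, large:1, false:1, bright:1
N = 31. Frequency spectrum: V_1=10, V_2=4, V_3=1, V_4=1, V_6=1
M₂ = 1²·10 + 2²·4 + 3²·1 + 4²·1 + 6²·1 = 87
K = 10000 × (87 − 31) / 31² = 582.73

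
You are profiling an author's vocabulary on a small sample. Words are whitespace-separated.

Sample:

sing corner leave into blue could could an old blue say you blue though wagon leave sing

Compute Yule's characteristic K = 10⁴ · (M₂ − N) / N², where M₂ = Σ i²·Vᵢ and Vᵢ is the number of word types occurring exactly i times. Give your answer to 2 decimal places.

Frequencies: blue:3, sing:2, leave:2, could:2, corner:1, into:1, an:1, old:1, say:1, you:1, though:1, wagon:1
N = 17. Frequency spectrum: V_1=8, V_2=3, V_3=1
M₂ = 1²·8 + 2²·3 + 3²·1 = 29
K = 10000 × (29 − 17) / 17² = 415.22

415.22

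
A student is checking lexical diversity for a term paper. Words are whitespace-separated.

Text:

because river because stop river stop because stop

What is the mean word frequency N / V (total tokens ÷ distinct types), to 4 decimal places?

2.6667

N = 8 tokens, V = 3 types.
Mean frequency = N / V = 8 / 3 = 2.6667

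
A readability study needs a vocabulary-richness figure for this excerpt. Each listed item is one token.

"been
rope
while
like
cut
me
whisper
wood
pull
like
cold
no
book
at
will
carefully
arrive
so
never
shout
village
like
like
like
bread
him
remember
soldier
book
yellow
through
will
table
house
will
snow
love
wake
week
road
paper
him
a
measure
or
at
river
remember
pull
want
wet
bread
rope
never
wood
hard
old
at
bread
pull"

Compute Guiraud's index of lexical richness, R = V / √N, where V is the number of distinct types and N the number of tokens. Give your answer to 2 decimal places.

5.42

N = 60, V = 42.
√N = 7.745967
R = 42 / 7.745967 = 5.42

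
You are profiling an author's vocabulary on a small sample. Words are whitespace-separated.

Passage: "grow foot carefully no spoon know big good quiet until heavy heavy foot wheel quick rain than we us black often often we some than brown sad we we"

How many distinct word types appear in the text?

22

Distinct types: {big, black, brown, carefully, foot, good, grow, heavy, know, no, often, quick, quiet, rain, sad, some, spoon, than, until, us, we, wheel}
V = 22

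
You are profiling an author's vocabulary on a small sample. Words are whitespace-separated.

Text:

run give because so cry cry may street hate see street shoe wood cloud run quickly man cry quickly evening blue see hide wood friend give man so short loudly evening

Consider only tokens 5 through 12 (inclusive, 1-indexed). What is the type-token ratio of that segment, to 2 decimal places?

Segment tokens 5–12: cry, cry, may, street, hate, see, street, shoe
Segment N = 8, segment V = 6.
TTR = 6 / 8 = 0.75

0.75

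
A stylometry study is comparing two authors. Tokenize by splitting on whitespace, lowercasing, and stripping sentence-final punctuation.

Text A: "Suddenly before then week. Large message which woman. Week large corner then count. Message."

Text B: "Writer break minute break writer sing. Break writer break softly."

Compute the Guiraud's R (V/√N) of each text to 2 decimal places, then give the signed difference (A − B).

A: V=10, N=14, R=2.67
B: V=5, N=10, R=1.58
Difference = 2.67 − 1.58 = 1.09

1.09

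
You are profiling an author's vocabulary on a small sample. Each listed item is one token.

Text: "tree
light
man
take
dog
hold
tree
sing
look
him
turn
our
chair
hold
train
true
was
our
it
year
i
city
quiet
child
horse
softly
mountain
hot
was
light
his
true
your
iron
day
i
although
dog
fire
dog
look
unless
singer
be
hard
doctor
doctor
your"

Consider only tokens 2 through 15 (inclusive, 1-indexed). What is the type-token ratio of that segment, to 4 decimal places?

0.9286

Segment tokens 2–15: light, man, take, dog, hold, tree, sing, look, him, turn, our, chair, hold, train
Segment N = 14, segment V = 13.
TTR = 13 / 14 = 0.9286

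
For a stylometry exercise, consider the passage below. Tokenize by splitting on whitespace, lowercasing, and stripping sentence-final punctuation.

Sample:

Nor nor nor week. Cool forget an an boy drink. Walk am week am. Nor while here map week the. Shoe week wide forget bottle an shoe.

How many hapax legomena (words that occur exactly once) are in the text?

10

Frequencies: nor:4, week:4, an:3, forget:2, am:2, shoe:2, cool:1, boy:1, drink:1, walk:1, while:1, here:1, map:1, the:1, wide:1, bottle:1
Hapax (freq=1): bottle, boy, cool, drink, here, map, the, walk, while, wide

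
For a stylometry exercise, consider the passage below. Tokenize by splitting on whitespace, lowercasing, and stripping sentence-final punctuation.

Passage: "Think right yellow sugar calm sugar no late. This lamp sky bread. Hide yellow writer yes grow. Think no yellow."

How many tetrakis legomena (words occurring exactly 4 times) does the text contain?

Frequencies: yellow:3, think:2, sugar:2, no:2, right:1, calm:1, late:1, this:1, lamp:1, sky:1, bread:1, hide:1, writer:1, yes:1, grow:1
Words with frequency 4: (none)

0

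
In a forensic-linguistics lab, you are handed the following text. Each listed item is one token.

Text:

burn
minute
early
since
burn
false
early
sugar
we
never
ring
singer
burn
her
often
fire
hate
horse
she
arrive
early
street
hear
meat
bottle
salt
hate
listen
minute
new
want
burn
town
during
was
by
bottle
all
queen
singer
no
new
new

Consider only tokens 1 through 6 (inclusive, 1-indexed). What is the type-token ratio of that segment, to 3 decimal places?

0.833

Segment tokens 1–6: burn, minute, early, since, burn, false
Segment N = 6, segment V = 5.
TTR = 5 / 6 = 0.833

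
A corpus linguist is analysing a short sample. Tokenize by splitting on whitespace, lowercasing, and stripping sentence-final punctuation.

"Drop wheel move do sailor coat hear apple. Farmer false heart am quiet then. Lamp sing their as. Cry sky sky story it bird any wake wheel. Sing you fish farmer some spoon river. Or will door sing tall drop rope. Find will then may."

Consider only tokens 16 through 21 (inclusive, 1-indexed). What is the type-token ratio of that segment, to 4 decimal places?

Segment tokens 16–21: sing, their, as, cry, sky, sky
Segment N = 6, segment V = 5.
TTR = 5 / 6 = 0.8333

0.8333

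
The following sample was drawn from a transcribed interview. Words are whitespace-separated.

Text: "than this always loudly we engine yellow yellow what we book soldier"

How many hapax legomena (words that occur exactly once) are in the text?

Frequencies: we:2, yellow:2, than:1, this:1, always:1, loudly:1, engine:1, what:1, book:1, soldier:1
Hapax (freq=1): always, book, engine, loudly, soldier, than, this, what

8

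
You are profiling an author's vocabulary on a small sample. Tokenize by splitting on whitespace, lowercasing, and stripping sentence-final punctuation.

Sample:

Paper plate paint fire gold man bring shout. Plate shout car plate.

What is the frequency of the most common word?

3

Frequencies: plate:3, shout:2, paper:1, paint:1, fire:1, gold:1, man:1, bring:1, car:1
Most common: 'plate' with frequency 3.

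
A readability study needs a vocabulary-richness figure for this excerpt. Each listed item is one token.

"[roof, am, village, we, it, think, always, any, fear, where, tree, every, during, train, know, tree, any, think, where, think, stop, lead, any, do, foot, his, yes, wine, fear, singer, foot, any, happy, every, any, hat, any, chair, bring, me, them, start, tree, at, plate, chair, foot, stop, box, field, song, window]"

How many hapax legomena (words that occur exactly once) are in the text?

Frequencies: any:6, think:3, tree:3, foot:3, fear:2, where:2, every:2, stop:2, chair:2, roof:1, am:1, village:1, we:1, it:1, always:1, during:1, train:1, know:1, lead:1, do:1, … (16 more, each freq 1)
Hapax (freq=1): always, am, at, box, bring, do, during, field, happy, hat, his, it, know, lead, me, plate, roof, singer, song, start, them, train, village, we, window, wine, yes

27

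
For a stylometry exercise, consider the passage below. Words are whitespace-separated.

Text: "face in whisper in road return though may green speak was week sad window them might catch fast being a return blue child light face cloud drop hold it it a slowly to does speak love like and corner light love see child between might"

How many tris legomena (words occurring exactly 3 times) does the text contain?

0

Frequencies: face:2, in:2, return:2, speak:2, might:2, a:2, child:2, light:2, it:2, love:2, whisper:1, road:1, though:1, may:1, green:1, was:1, week:1, sad:1, window:1, them:1, … (15 more, each freq 1)
Words with frequency 3: (none)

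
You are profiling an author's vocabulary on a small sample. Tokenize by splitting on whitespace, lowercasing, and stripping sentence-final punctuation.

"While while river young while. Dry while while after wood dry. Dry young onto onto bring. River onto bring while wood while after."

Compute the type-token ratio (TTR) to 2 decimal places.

N = 23 tokens, V = 8 types.
TTR = V / N = 8 / 23 = 0.35

0.35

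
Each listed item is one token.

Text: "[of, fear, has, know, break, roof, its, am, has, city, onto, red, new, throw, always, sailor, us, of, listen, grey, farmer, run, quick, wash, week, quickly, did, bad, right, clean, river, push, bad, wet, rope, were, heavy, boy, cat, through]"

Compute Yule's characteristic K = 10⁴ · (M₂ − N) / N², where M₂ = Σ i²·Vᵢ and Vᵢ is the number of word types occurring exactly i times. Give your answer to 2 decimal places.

37.50

Frequencies: of:2, has:2, bad:2, fear:1, know:1, break:1, roof:1, its:1, am:1, city:1, onto:1, red:1, new:1, throw:1, always:1, sailor:1, us:1, listen:1, grey:1, farmer:1, … (17 more, each freq 1)
N = 40. Frequency spectrum: V_1=34, V_2=3
M₂ = 1²·34 + 2²·3 = 46
K = 10000 × (46 − 40) / 40² = 37.50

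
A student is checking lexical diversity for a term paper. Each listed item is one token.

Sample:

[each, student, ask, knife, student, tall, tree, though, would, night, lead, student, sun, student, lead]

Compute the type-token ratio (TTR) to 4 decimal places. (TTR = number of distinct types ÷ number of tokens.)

N = 15 tokens, V = 11 types.
TTR = V / N = 11 / 15 = 0.7333

0.7333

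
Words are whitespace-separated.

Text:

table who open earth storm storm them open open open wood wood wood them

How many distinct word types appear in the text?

Distinct types: {earth, open, storm, table, them, who, wood}
V = 7

7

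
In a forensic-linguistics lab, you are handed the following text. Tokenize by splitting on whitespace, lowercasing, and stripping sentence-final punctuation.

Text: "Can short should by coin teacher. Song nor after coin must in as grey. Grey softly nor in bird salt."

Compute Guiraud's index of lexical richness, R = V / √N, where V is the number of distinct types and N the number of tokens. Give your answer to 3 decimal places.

3.578

N = 20, V = 16.
√N = 4.472136
R = 16 / 4.472136 = 3.578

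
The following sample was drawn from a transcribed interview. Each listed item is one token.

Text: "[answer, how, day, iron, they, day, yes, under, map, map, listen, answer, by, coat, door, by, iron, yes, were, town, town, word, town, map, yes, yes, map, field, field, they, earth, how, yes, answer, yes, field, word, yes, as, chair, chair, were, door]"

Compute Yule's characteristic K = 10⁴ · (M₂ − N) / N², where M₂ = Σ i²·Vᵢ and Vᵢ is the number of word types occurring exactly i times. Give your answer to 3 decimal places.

486.750

Frequencies: yes:7, map:4, answer:3, town:3, field:3, how:2, day:2, iron:2, they:2, by:2, door:2, were:2, word:2, chair:2, under:1, listen:1, coat:1, earth:1, as:1
N = 43. Frequency spectrum: V_1=5, V_2=9, V_3=3, V_4=1, V_7=1
M₂ = 1²·5 + 2²·9 + 3²·3 + 4²·1 + 7²·1 = 133
K = 10000 × (133 − 43) / 43² = 486.750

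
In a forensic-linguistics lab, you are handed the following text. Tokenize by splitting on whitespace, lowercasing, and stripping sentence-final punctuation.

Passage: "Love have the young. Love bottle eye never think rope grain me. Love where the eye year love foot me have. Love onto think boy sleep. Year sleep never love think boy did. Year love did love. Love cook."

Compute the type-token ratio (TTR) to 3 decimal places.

0.487

N = 39 tokens, V = 19 types.
TTR = V / N = 19 / 39 = 0.487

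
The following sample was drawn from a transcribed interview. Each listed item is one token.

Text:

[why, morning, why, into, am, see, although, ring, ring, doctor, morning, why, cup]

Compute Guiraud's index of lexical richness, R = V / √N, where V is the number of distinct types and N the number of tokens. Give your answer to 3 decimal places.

2.496

N = 13, V = 9.
√N = 3.605551
R = 9 / 3.605551 = 2.496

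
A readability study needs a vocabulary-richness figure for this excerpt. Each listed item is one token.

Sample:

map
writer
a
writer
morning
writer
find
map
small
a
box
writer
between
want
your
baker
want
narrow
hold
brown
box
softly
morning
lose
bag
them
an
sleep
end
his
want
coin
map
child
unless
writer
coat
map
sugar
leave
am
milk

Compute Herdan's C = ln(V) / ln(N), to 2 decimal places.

N = 42, V = 30.
ln(V) = 3.401197, ln(N) = 3.737670
C = 3.401197 / 3.737670 = 0.91

0.91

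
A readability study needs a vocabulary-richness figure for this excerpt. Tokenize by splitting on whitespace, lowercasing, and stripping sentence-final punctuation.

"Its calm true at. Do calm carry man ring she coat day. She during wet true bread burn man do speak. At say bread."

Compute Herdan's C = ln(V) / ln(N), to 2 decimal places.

N = 24, V = 17.
ln(V) = 2.833213, ln(N) = 3.178054
C = 2.833213 / 3.178054 = 0.89

0.89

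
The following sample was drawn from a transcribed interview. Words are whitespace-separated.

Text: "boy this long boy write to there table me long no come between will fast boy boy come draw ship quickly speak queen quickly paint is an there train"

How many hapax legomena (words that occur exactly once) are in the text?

17

Frequencies: boy:4, long:2, there:2, come:2, quickly:2, this:1, write:1, to:1, table:1, me:1, no:1, between:1, will:1, fast:1, draw:1, ship:1, speak:1, queen:1, paint:1, is:1, … (2 more, each freq 1)
Hapax (freq=1): an, between, draw, fast, is, me, no, paint, queen, ship, speak, table, this, to, train, will, write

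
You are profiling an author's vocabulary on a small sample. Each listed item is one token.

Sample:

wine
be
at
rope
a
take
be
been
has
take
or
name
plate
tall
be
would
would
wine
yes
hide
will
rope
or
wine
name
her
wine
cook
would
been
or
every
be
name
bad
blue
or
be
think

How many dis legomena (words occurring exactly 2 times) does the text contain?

Frequencies: be:5, wine:4, or:4, name:3, would:3, rope:2, take:2, been:2, at:1, a:1, has:1, plate:1, tall:1, yes:1, hide:1, will:1, her:1, cook:1, every:1, bad:1, … (2 more, each freq 1)
Words with frequency 2: been, rope, take

3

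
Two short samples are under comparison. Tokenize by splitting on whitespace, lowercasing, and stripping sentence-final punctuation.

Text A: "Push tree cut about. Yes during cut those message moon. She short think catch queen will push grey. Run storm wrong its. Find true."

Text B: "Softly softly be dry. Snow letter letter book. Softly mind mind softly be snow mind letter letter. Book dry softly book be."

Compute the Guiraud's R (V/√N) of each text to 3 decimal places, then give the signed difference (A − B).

A: V=22, N=24, R=4.491
B: V=7, N=22, R=1.492
Difference = 4.491 − 1.492 = 2.999

2.999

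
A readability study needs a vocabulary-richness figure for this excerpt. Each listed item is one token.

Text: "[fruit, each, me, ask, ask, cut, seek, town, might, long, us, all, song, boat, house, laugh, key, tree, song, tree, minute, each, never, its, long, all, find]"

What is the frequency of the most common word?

2

Frequencies: each:2, ask:2, long:2, all:2, song:2, tree:2, fruit:1, me:1, cut:1, seek:1, town:1, might:1, us:1, boat:1, house:1, laugh:1, key:1, minute:1, never:1, its:1, … (1 more, each freq 1)
Most common: 'each' with frequency 2.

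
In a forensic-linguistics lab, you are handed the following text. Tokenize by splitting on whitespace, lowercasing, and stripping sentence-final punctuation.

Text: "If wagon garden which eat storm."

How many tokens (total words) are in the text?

Tokens: if, wagon, garden, which, eat, storm
N = 6

6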